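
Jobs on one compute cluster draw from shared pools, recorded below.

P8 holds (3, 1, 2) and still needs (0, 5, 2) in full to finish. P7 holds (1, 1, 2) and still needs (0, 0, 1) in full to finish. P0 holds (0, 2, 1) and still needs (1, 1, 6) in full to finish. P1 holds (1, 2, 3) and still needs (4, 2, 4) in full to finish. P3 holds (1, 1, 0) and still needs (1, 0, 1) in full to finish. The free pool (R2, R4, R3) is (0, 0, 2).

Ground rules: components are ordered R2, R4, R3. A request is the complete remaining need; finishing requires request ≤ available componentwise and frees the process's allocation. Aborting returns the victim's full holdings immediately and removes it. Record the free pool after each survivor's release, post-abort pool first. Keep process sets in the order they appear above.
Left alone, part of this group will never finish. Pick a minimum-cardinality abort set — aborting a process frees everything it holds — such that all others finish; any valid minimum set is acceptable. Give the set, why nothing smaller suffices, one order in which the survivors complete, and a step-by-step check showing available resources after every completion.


Abort P8.
Key observation: P1 had no path to completion before; after the abort of P8 ((3, 1, 2) returned), step 2 is where it fits.
Minimality: the empty abort set fails — the state is deadlocked as it stands.
The survivors complete as P3, P1, P0, P7. Step-by-step check (starting from the post-abort pool):
  pool = (3, 1, 4)
  run P3 (needs (1, 0, 1), free (3, 1, 4)); after release of (1, 1, 0) the pool is (4, 2, 4)
  run P1 (needs (4, 2, 4), free (4, 2, 4)); after release of (1, 2, 3) the pool is (5, 4, 7)
  run P0 (needs (1, 1, 6), free (5, 4, 7)); after release of (0, 2, 1) the pool is (5, 6, 8)
  run P7 (needs (0, 0, 1), free (5, 6, 8)); after release of (1, 1, 2) the pool is (6, 7, 10)


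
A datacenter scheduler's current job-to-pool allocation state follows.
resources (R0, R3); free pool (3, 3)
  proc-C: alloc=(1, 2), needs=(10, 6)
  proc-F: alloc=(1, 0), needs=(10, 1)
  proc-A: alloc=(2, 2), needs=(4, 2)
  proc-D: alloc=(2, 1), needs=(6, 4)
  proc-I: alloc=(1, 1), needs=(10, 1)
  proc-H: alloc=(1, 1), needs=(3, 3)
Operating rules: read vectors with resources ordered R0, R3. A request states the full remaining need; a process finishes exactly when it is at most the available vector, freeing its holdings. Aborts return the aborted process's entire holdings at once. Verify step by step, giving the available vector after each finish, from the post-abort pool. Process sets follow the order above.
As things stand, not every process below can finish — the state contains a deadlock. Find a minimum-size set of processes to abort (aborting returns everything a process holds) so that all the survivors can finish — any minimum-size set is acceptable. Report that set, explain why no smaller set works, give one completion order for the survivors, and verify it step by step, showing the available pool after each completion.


Minimum abort set: proc-F and proc-I.
Key observation: aborting proc-F and proc-I returns (2, 1), and proc-C — hopeless before — runs at step 4 with the returned capacity in the pool.
Why nothing smaller works — every single abort fails: proc-C alone leaves proc-F blocked (short on R0); proc-F alone leaves proc-C blocked (short on R0); proc-A alone leaves proc-C blocked (short on R0); proc-D alone leaves proc-C blocked (short on R0); proc-I alone leaves proc-C blocked (short on R0); proc-H alone leaves proc-C blocked (short on R0).
One survivor order: proc-A, proc-H, proc-D, proc-C. Step-by-step check (post-abort pool first):
  pool = (5, 4)
  proc-A: need (4, 2) fits (5, 4); releases (2, 2), pool now (7, 6)
  proc-H: need (3, 3) fits (7, 6); releases (1, 1), pool now (8, 7)
  proc-D: need (6, 4) fits (8, 7); releases (2, 1), pool now (10, 8)
  proc-C: need (10, 6) fits (10, 8); releases (1, 2), pool now (11, 10)


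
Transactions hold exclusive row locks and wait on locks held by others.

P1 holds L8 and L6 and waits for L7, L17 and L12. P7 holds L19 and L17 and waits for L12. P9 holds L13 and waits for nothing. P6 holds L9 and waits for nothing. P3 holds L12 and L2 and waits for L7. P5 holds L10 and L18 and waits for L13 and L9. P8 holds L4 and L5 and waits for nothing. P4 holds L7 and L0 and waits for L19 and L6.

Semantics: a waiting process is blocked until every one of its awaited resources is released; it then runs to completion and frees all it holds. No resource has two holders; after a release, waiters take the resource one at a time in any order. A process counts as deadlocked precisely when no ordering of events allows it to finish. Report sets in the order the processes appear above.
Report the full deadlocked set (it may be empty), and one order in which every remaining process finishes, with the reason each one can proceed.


The deadlocked set is P1, P7, P3 and P4.
Key observation: the knot is the closed ring of waits P1 -> P7 -> P3 -> P4 -> P1; no other process is dragged down with it.
A valid finishing order for the others: P8, P6, P9, P5.
Step-by-step check:
  run P8 (it waits on nothing); releases L4 and L5
  run P6 (it waits on nothing); releases L9
  run P9 (it waits on nothing); releases L13
  P5 waits on L13 and L9 — all released -> runs and releases L10 and L18


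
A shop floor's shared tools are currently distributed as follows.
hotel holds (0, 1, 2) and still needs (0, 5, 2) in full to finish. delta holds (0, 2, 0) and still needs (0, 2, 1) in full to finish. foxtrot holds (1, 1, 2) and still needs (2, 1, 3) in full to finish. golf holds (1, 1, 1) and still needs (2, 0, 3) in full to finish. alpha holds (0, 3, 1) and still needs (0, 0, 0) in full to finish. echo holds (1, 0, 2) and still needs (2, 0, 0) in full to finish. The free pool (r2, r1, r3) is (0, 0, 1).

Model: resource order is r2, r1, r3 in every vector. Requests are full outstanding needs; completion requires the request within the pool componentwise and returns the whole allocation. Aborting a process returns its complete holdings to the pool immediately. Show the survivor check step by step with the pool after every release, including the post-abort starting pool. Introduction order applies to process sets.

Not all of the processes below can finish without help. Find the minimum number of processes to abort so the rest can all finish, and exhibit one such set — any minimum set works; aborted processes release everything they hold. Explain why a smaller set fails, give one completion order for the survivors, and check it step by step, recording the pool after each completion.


Abort foxtrot and golf.
Key observation: echo had no path to completion before; after the abort of foxtrot and golf ((2, 2, 3) returned), step 4 is where it fits.
Minimality, checking each single-abort alternative: hotel alone leaves foxtrot blocked (short on r2); delta alone leaves foxtrot blocked (short on r2); foxtrot alone leaves golf blocked (short on r2); golf alone leaves foxtrot blocked (short on r2); alpha alone leaves foxtrot blocked (short on r2); echo alone leaves foxtrot blocked (short on r2).
The survivors complete as delta, alpha, hotel, echo. Verifying each step (starting from the post-abort pool):
  pool = (2, 2, 4)
  run delta (needs (0, 2, 1), free (2, 2, 4)); after release of (0, 2, 0) the pool is (2, 4, 4)
  run alpha (needs (0, 0, 0), free (2, 4, 4)); after release of (0, 3, 1) the pool is (2, 7, 5)
  run hotel (needs (0, 5, 2), free (2, 7, 5)); after release of (0, 1, 2) the pool is (2, 8, 7)
  run echo (needs (2, 0, 0), free (2, 8, 7)); after release of (1, 0, 2) the pool is (3, 8, 9)


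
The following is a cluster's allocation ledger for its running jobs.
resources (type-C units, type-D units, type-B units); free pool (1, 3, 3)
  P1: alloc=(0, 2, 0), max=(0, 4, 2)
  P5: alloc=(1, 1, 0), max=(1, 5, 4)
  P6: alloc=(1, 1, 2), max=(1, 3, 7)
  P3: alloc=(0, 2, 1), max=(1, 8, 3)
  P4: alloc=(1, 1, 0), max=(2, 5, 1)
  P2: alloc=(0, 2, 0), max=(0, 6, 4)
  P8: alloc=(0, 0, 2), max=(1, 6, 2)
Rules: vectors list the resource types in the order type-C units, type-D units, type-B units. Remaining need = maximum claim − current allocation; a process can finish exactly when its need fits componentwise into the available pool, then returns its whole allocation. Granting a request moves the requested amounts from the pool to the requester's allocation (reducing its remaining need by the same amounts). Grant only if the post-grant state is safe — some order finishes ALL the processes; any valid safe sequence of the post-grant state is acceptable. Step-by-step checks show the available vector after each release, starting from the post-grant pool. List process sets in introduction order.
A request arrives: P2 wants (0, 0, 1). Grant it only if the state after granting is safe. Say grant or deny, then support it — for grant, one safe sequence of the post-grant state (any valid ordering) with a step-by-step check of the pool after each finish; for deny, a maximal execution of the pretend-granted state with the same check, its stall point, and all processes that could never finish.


GRANT: granting preserves safety; a valid post-grant sequence is P1, P4, P3, P8, P2, P5, P6.
Key observation: even at the reduced pool (1, 3, 2), P1 fits immediately, so safety survives the grant.
Step-by-step check of the post-grant state:
  pool = (1, 3, 2)
  P1 needs (0, 2, 2) <= (1, 3, 2) -> finishes; pool += (0, 2, 0) = (1, 5, 2)
  P4 needs (1, 4, 1) <= (1, 5, 2) -> finishes; pool += (1, 1, 0) = (2, 6, 2)
  P3 needs (1, 6, 2) <= (2, 6, 2) -> finishes; pool += (0, 2, 1) = (2, 8, 3)
  P8 needs (1, 6, 0) <= (2, 8, 3) -> finishes; pool += (0, 0, 2) = (2, 8, 5)
  P2 needs (0, 4, 3) <= (2, 8, 5) -> finishes; pool += (0, 2, 1) = (2, 10, 6)
  P5 needs (0, 4, 4) <= (2, 10, 6) -> finishes; pool += (1, 1, 0) = (3, 11, 6)
  P6 needs (0, 2, 5) <= (3, 11, 6) -> finishes; pool += (1, 1, 2) = (4, 12, 8)


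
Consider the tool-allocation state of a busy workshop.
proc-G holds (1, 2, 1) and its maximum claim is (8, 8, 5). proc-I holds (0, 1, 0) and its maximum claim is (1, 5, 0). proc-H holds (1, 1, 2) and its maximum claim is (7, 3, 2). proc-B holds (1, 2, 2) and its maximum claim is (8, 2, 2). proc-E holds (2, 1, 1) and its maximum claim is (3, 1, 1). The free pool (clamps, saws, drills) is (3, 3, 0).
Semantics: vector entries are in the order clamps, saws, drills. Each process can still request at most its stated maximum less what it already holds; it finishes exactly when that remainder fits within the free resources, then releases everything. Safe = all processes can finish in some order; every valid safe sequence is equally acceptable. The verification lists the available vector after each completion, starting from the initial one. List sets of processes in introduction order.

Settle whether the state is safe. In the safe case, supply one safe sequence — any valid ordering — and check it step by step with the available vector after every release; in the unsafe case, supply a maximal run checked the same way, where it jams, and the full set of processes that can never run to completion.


UNSAFE — no complete ordering exists.
Key observation: after proc-E, proc-I complete, (5, 5, 1) is the best the pool ever gets, yet each leftover process wants more clamps.
The run proc-E, proc-I cannot be extended any further. Step-by-step check:
  pool = (3, 3, 0)
  run proc-E (needs (1, 0, 0), free (3, 3, 0)); after release of (2, 1, 1) the pool is (5, 4, 1)
  run proc-I (needs (1, 4, 0), free (5, 4, 1)); after release of (0, 1, 0) the pool is (5, 5, 1)
  blocked: proc-G wants (7, 6, 4), pool (5, 5, 1) — not enough clamps, saws and drills
  blocked: proc-H wants (6, 2, 0), pool (5, 5, 1) — not enough clamps
  blocked: proc-B wants (7, 0, 0), pool (5, 5, 1) — not enough clamps
Permanently blocked: proc-G, proc-H and proc-B.


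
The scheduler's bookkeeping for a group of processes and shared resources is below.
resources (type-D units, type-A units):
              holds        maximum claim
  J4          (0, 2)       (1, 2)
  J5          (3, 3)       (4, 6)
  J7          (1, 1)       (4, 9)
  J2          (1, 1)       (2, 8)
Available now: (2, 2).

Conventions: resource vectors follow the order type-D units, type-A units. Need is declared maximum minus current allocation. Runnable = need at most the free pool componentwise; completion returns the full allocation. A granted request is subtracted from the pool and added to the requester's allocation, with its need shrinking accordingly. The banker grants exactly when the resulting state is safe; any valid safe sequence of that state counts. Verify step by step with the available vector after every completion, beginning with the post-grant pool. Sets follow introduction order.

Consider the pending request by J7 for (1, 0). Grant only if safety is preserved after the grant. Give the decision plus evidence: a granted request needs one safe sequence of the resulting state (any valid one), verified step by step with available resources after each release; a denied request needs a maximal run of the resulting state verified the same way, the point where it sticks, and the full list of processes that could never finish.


GRANT — the state after the grant stays safe, e.g. via J4, J5, J2, J7.
Key observation: post-grant, (1, 2) remains, and an order beginning with J4 completes everyone.
Check on the post-grant state, step by step:
  pool = (1, 2)
  J4: need (1, 0) fits (1, 2); releases (0, 2), pool now (1, 4)
  J5: need (1, 3) fits (1, 4); releases (3, 3), pool now (4, 7)
  J2: need (1, 7) fits (4, 7); releases (1, 1), pool now (5, 8)
  J7: need (2, 8) fits (5, 8); releases (2, 1), pool now (7, 9)


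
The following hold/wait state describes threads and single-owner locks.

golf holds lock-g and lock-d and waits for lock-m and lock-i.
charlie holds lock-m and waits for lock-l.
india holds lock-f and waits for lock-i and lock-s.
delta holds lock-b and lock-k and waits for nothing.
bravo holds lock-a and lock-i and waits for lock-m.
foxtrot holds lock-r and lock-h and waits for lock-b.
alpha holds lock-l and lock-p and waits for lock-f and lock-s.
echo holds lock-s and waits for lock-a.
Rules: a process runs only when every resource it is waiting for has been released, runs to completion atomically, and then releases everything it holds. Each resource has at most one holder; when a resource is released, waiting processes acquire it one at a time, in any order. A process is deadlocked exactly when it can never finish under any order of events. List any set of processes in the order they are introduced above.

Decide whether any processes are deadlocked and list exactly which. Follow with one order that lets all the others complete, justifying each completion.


Deadlocked set: golf, charlie, india, bravo, alpha and echo.
Key observation: the knot is the closed ring of waits charlie -> alpha -> india -> bravo -> charlie; echo is caught in further circular waits and golf waits into the deadlock from upstream.
One completion order for the rest: delta, foxtrot.
Check, step by step:
  delta: no waits; runs immediately, freeing lock-b and lock-k
  foxtrot: everything it awaited (lock-b) is free; runs, freeing lock-r and lock-h


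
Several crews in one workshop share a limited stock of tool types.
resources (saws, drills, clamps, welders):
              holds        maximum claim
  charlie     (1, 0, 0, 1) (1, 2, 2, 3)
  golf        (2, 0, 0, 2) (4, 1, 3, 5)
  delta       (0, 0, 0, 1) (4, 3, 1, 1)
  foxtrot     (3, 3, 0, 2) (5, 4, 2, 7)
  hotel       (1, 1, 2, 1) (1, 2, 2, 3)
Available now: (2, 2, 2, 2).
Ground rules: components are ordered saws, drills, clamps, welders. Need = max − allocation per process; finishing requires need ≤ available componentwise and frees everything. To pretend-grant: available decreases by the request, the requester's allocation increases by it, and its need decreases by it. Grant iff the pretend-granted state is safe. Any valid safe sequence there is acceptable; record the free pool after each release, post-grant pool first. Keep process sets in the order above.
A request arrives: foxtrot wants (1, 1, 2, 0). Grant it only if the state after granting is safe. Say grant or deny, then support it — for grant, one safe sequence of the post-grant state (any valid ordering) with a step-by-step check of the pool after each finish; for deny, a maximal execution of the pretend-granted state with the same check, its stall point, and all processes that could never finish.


DENY: after the grant no complete ordering would exist.
Key observation: after hotel, charlie the pool peaks at (3, 2, 2, 4), and each blocked process is short somewhere: golf on clamps; delta on saws, drills; foxtrot on welders.
On the post-grant state, hotel, charlie is a maximal run — nothing extends it. Step-by-step check:
  pool = (1, 1, 0, 2)
  hotel needs (0, 1, 0, 2) <= (1, 1, 0, 2) -> finishes; pool += (1, 1, 2, 1) = (2, 2, 2, 3)
  charlie needs (0, 2, 2, 2) <= (2, 2, 2, 3) -> finishes; pool += (1, 0, 0, 1) = (3, 2, 2, 4)
  golf cannot run: need (2, 1, 3, 3) vs free (3, 2, 2, 4) (insufficient clamps)
  delta cannot run: need (4, 3, 1, 0) vs free (3, 2, 2, 4) (insufficient saws and drills)
  foxtrot cannot run: need (1, 0, 0, 5) vs free (3, 2, 2, 4) (insufficient welders)
Processes that could never finish after the grant: golf, delta and foxtrot.


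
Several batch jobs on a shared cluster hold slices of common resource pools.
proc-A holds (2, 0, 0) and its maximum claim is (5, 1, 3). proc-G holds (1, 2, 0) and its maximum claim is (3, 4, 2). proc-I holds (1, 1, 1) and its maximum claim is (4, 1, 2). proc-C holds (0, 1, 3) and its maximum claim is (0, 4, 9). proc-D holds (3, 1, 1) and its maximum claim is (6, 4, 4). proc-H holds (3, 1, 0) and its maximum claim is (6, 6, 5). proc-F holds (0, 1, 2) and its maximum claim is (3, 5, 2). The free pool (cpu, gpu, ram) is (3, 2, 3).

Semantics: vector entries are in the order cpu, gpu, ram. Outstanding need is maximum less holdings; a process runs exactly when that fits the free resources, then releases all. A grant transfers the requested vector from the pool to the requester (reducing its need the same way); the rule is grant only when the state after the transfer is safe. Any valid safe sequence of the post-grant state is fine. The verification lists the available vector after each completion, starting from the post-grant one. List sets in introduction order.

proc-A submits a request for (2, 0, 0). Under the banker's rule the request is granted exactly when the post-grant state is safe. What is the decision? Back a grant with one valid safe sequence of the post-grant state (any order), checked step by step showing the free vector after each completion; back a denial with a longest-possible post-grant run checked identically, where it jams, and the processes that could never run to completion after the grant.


GRANT: granting preserves safety; a valid post-grant sequence is proc-A, proc-G, proc-I, proc-D, proc-H, proc-F, proc-C.
Key observation: even at the reduced pool (1, 2, 3), proc-A fits immediately, so safety survives the grant.
Check on the post-grant state, step by step:
  pool = (1, 2, 3)
  proc-A needs (1, 1, 3) <= (1, 2, 3) -> finishes; pool += (4, 0, 0) = (5, 2, 3)
  proc-G needs (2, 2, 2) <= (5, 2, 3) -> finishes; pool += (1, 2, 0) = (6, 4, 3)
  proc-I needs (3, 0, 1) <= (6, 4, 3) -> finishes; pool += (1, 1, 1) = (7, 5, 4)
  proc-D needs (3, 3, 3) <= (7, 5, 4) -> finishes; pool += (3, 1, 1) = (10, 6, 5)
  proc-H needs (3, 5, 5) <= (10, 6, 5) -> finishes; pool += (3, 1, 0) = (13, 7, 5)
  proc-F needs (3, 4, 0) <= (13, 7, 5) -> finishes; pool += (0, 1, 2) = (13, 8, 7)
  proc-C needs (0, 3, 6) <= (13, 8, 7) -> finishes; pool += (0, 1, 3) = (13, 9, 10)


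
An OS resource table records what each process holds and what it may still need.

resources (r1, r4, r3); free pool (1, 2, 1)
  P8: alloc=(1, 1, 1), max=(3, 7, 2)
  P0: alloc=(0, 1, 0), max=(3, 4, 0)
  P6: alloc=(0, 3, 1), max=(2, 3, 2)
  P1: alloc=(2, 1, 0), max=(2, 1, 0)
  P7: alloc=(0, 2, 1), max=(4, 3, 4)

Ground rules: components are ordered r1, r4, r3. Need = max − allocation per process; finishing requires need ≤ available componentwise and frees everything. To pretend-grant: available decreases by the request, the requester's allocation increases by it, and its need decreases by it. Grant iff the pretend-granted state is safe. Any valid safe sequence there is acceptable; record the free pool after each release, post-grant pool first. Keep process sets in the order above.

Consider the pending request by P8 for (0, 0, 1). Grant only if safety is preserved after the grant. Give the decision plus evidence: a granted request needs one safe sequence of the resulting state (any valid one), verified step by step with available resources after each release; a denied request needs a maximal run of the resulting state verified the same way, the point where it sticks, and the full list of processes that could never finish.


DENY: after the grant no complete ordering would exist.
Key observation: after P1, P0 the pool peaks at (3, 4, 0), and each blocked process is short somewhere: P8 on r4; P6 on r3; P7 on r1, r3.
On the post-grant state, P1, P0 is a maximal run — nothing extends it. Verifying each step:
  pool = (1, 2, 0)
  run P1 (needs (0, 0, 0), free (1, 2, 0)); after release of (2, 1, 0) the pool is (3, 3, 0)
  run P0 (needs (3, 3, 0), free (3, 3, 0)); after release of (0, 1, 0) the pool is (3, 4, 0)
  P8 still needs (2, 6, 0) but only (3, 4, 0) is free — short on r4
  P6 still needs (2, 0, 1) but only (3, 4, 0) is free — short on r3
  P7 still needs (4, 1, 3) but only (3, 4, 0) is free — short on r1 and r3
Had the request been granted, P8, P6 and P7 could never finish.


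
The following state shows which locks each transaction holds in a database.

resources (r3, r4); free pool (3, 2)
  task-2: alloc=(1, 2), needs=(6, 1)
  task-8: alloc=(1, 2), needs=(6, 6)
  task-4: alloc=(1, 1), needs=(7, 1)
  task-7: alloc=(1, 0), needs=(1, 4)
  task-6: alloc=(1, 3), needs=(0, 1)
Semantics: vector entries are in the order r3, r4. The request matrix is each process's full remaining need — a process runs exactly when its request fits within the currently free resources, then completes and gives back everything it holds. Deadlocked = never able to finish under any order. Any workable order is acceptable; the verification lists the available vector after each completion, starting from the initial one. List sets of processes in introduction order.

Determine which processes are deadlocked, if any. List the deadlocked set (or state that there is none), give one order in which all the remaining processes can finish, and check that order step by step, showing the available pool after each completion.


Deadlocked: task-2, task-8 and task-4.
Key observation: once task-6, task-7 finish, the pool peaks at (5, 5) — and every remaining process still needs more r3 than that.
One completion order for the rest: task-6, task-7. Verifying each step:
  pool = (3, 2)
  run task-6 (needs (0, 1), free (3, 2)); after release of (1, 3) the pool is (4, 5)
  run task-7 (needs (1, 4), free (4, 5)); after release of (1, 0) the pool is (5, 5)
The stuck group stays short no matter what:
  task-2 cannot run: need (6, 1) vs free (5, 5) (insufficient r3)
  task-8 cannot run: need (6, 6) vs free (5, 5) (insufficient r3 and r4)
  task-4 cannot run: need (7, 1) vs free (5, 5) (insufficient r3)


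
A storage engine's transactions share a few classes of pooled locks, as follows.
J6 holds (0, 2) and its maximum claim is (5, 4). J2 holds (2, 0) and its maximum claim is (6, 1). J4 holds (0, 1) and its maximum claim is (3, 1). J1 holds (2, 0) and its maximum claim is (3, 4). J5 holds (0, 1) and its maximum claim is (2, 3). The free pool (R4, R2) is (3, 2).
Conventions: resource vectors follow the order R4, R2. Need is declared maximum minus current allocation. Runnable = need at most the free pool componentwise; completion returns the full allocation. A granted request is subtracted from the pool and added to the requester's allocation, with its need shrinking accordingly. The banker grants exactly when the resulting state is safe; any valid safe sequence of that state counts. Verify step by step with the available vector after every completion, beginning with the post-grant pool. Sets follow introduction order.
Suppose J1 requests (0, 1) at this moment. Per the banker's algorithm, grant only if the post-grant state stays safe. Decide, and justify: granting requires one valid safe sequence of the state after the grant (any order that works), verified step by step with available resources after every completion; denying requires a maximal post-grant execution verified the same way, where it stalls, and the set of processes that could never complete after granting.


GRANT — the state after the grant stays safe, e.g. via J4, J5, J1, J6, J2.
Key observation: even at the reduced pool (3, 1), J4 fits immediately, so safety survives the grant.
Step-by-step check of the post-grant state:
  pool = (3, 1)
  run J4 (needs (3, 0), free (3, 1)); after release of (0, 1) the pool is (3, 2)
  run J5 (needs (2, 2), free (3, 2)); after release of (0, 1) the pool is (3, 3)
  run J1 (needs (1, 3), free (3, 3)); after release of (2, 1) the pool is (5, 4)
  run J6 (needs (5, 2), free (5, 4)); after release of (0, 2) the pool is (5, 6)
  run J2 (needs (4, 1), free (5, 6)); after release of (2, 0) the pool is (7, 6)


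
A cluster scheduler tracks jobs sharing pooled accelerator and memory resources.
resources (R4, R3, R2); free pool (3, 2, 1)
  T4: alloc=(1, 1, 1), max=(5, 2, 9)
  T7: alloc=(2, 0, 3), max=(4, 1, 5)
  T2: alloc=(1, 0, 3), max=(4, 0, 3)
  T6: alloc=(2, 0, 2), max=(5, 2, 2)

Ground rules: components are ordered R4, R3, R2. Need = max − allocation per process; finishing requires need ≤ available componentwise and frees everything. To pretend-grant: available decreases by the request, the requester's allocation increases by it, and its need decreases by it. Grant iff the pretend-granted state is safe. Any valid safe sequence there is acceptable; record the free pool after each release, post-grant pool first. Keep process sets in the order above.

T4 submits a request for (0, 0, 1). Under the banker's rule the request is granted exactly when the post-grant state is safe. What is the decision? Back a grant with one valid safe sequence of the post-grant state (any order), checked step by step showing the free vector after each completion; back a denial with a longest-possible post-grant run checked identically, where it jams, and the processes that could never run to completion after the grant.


GRANT: granting preserves safety; a valid post-grant sequence is T2, T7, T6, T4.
Key observation: the grant leaves (3, 2, 0) free — enough for T2, whose release restarts the cascade.
Step-by-step check of the post-grant state:
  pool = (3, 2, 0)
  T2 needs (3, 0, 0) <= (3, 2, 0) -> finishes; pool += (1, 0, 3) = (4, 2, 3)
  T7 needs (2, 1, 2) <= (4, 2, 3) -> finishes; pool += (2, 0, 3) = (6, 2, 6)
  T6 needs (3, 2, 0) <= (6, 2, 6) -> finishes; pool += (2, 0, 2) = (8, 2, 8)
  T4 needs (4, 1, 7) <= (8, 2, 8) -> finishes; pool += (1, 1, 2) = (9, 3, 10)


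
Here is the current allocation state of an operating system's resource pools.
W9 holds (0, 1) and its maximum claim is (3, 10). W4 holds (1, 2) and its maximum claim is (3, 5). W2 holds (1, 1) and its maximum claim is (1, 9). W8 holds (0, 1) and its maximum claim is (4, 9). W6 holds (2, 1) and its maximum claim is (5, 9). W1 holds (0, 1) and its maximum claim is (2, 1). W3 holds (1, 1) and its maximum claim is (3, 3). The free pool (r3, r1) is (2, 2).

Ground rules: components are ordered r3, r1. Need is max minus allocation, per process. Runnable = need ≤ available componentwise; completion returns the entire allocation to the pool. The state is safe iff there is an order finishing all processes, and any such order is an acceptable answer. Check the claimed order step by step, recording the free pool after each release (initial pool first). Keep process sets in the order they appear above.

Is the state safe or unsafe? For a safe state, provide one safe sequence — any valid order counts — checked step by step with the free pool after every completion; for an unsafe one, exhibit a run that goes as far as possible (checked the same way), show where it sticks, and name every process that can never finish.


UNSAFE.
Key observation: even finishing W3, W4, W1 leaves just (4, 6) free — too little r1 for any of the remaining processes.
A maximal execution: W3, W4, W1 — then nothing else fits. Walking it through:
  pool = (2, 2)
  run W3 (needs (2, 2), free (2, 2)); after release of (1, 1) the pool is (3, 3)
  run W4 (needs (2, 3), free (3, 3)); after release of (1, 2) the pool is (4, 5)
  run W1 (needs (2, 0), free (4, 5)); after release of (0, 1) the pool is (4, 6)
  blocked: W9 wants (3, 9), pool (4, 6) — not enough r1
  blocked: W2 wants (0, 8), pool (4, 6) — not enough r1
  blocked: W8 wants (4, 8), pool (4, 6) — not enough r1
  blocked: W6 wants (3, 8), pool (4, 6) — not enough r1
Never able to finish: W9, W2, W8 and W6.


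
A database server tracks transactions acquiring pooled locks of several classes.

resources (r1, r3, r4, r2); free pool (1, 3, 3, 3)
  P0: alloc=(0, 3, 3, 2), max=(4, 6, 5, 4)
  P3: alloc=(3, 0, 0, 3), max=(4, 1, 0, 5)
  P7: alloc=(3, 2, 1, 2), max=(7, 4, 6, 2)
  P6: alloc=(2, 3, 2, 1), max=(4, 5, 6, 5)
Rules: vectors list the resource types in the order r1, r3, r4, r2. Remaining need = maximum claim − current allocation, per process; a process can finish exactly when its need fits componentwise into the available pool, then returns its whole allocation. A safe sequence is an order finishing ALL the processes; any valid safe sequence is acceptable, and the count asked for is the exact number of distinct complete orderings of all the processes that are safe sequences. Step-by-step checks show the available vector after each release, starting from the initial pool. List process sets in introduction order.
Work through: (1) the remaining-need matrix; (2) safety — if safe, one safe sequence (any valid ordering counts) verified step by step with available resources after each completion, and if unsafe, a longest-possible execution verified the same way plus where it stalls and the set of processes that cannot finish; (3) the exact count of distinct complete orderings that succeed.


(1) Need matrix, components ordered r1, r3, r4, r2:
  P0: (4, 3, 2, 2)
  P3: (1, 1, 0, 2)
  P7: (4, 2, 5, 0)
  P6: (2, 2, 4, 4)
(2) SAFE. One safe sequence: P3, P0, P7, P6.
Key observation: P3 is the earliest step where a requested resource binds exactly: need (1, 1, 0, 2), pool (1, 3, 3, 3) at its turn.
Step-by-step check:
  pool = (1, 3, 3, 3)
  P3: need (1, 1, 0, 2) fits (1, 3, 3, 3); releases (3, 0, 0, 3), pool now (4, 3, 3, 6)
  P0: need (4, 3, 2, 2) fits (4, 3, 3, 6); releases (0, 3, 3, 2), pool now (4, 6, 6, 8)
  P7: need (4, 2, 5, 0) fits (4, 6, 6, 8); releases (3, 2, 1, 2), pool now (7, 8, 7, 10)
  P6: need (2, 2, 4, 4) fits (7, 8, 7, 10); releases (2, 3, 2, 1), pool now (9, 11, 9, 11)
(3) The exact count: 2 of the possible complete orderings are safe sequences.


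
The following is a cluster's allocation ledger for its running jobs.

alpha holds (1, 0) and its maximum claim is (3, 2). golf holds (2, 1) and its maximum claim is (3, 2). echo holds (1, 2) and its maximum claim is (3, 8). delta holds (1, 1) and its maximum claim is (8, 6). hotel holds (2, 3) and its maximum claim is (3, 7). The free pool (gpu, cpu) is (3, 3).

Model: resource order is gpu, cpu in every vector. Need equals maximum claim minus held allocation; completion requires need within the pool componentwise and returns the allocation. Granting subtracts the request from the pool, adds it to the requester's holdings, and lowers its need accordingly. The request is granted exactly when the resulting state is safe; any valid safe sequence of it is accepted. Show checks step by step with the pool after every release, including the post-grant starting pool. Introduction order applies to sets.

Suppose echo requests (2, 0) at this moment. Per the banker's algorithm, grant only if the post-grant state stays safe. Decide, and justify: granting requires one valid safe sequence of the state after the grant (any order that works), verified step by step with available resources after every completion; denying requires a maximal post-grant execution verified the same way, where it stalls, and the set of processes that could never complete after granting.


GRANT. The post-grant state is safe; one safe sequence: golf, hotel, echo, delta, alpha.
Key observation: the grant leaves (1, 3) free — enough for golf, whose release restarts the cascade.
Check on the post-grant state, step by step:
  pool = (1, 3)
  golf needs (1, 1) <= (1, 3) -> finishes; pool += (2, 1) = (3, 4)
  hotel needs (1, 4) <= (3, 4) -> finishes; pool += (2, 3) = (5, 7)
  echo needs (0, 6) <= (5, 7) -> finishes; pool += (3, 2) = (8, 9)
  delta needs (7, 5) <= (8, 9) -> finishes; pool += (1, 1) = (9, 10)
  alpha needs (2, 2) <= (9, 10) -> finishes; pool += (1, 0) = (10, 10)


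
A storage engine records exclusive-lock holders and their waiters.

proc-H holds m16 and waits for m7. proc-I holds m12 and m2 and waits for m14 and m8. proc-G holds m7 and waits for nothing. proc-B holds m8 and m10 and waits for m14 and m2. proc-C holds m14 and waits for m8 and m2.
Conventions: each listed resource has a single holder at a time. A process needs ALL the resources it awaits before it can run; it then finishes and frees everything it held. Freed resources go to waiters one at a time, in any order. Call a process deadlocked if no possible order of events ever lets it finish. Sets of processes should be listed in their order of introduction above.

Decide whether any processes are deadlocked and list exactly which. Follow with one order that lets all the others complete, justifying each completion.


Deadlocked: proc-I, proc-B and proc-C.
Key observation: the loop proc-I -> proc-B -> proc-I blocks itself forever; proc-C is caught in further circular waits.
One completion order for the rest: proc-G, proc-H.
Check, step by step:
  run proc-G (it waits on nothing); releases m7
  proc-H waits on m7 — all released -> runs and releases m16


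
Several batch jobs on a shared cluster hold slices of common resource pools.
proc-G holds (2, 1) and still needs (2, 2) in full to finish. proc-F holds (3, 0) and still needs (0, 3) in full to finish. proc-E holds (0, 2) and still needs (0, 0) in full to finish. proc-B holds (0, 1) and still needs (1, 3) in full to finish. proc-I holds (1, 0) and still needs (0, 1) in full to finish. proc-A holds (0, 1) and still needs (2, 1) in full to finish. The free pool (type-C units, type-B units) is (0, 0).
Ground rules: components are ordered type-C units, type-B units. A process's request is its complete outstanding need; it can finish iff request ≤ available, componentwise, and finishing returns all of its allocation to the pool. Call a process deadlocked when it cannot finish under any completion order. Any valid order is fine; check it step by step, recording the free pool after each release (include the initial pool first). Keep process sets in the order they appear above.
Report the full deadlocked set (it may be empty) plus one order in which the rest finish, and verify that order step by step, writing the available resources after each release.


Deadlocked set: proc-G, proc-F, proc-B and proc-A.
Key observation: after proc-E, proc-I the pool peaks at (1, 2), and each blocked process is short somewhere: proc-G on type-C units; proc-F on type-B units; proc-B on type-B units; proc-A on type-C units.
A valid finishing order for the others: proc-E, proc-I. Verifying each step:
  pool = (0, 0)
  proc-E needs (0, 0) <= (0, 0) -> finishes; pool += (0, 2) = (0, 2)
  proc-I needs (0, 1) <= (0, 2) -> finishes; pool += (1, 0) = (1, 2)
None of the blocked processes ever fits:
  proc-G cannot run: need (2, 2) vs free (1, 2) (insufficient type-C units)
  proc-F cannot run: need (0, 3) vs free (1, 2) (insufficient type-B units)
  proc-B cannot run: need (1, 3) vs free (1, 2) (insufficient type-B units)
  proc-A cannot run: need (2, 1) vs free (1, 2) (insufficient type-C units)


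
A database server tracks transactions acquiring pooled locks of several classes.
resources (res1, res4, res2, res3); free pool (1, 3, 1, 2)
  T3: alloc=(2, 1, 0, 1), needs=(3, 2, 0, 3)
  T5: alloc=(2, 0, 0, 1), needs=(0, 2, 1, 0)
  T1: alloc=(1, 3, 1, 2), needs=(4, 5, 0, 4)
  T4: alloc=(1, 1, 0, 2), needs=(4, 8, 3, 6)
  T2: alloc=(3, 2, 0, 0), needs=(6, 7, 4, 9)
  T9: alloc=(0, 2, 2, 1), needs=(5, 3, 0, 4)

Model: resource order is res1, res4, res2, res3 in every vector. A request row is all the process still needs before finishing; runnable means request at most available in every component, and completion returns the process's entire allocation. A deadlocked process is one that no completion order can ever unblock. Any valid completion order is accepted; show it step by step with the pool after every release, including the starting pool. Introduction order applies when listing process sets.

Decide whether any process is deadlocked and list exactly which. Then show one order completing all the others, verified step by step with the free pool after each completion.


Nothing here is deadlocked.
Key observation: there is always a runnable process — T5 first — so the state unwinds completely.
One completion order for the rest: T5, T3, T9, T1, T4, T2. Step-by-step check:
  pool = (1, 3, 1, 2)
  run T5 (needs (0, 2, 1, 0), free (1, 3, 1, 2)); after release of (2, 0, 0, 1) the pool is (3, 3, 1, 3)
  run T3 (needs (3, 2, 0, 3), free (3, 3, 1, 3)); after release of (2, 1, 0, 1) the pool is (5, 4, 1, 4)
  run T9 (needs (5, 3, 0, 4), free (5, 4, 1, 4)); after release of (0, 2, 2, 1) the pool is (5, 6, 3, 5)
  run T1 (needs (4, 5, 0, 4), free (5, 6, 3, 5)); after release of (1, 3, 1, 2) the pool is (6, 9, 4, 7)
  run T4 (needs (4, 8, 3, 6), free (6, 9, 4, 7)); after release of (1, 1, 0, 2) the pool is (7, 10, 4, 9)
  run T2 (needs (6, 7, 4, 9), free (7, 10, 4, 9)); after release of (3, 2, 0, 0) the pool is (10, 12, 4, 9)


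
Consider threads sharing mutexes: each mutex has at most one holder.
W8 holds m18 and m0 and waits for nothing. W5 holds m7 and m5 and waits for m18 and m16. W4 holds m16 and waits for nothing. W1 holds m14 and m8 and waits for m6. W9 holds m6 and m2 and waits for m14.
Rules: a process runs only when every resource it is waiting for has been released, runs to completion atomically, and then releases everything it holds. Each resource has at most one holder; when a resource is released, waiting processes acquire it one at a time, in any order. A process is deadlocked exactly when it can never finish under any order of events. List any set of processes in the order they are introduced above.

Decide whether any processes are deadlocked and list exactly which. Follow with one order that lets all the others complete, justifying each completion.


The deadlocked set is W1 and W9.
Key observation: along W1 -> W9 -> W1, each member waits on what the next one holds — a deadlock; no other process is dragged down with it.
One completion order for the rest: W8, W4, W5.
Step-by-step check:
  run W8 (it waits on nothing); releases m18 and m0
  run W4 (it waits on nothing); releases m16
  W5: everything it awaited (m18 and m16) is free; runs, freeing m7 and m5


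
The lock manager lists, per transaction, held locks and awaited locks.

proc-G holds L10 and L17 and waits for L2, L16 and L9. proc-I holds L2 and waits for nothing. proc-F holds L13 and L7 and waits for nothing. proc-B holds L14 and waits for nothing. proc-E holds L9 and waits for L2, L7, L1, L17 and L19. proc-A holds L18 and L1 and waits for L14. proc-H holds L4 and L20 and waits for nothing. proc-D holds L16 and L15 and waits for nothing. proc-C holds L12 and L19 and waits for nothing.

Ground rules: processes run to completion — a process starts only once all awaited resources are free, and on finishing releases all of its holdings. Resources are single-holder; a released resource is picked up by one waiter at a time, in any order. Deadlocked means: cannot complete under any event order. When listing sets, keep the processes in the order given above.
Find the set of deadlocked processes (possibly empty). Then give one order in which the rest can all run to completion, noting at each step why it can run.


Deadlocked: proc-G and proc-E.
Key observation: the wait chain closes on itself along proc-G -> proc-E -> proc-G; no other process is dragged down with it.
The rest can finish in the order proc-H, proc-B, proc-F, proc-D, proc-I, proc-C, proc-A.
Check, step by step:
  proc-H: no waits; runs immediately, freeing L4 and L20
  proc-B: no waits; runs immediately, freeing L14
  proc-F: no waits; runs immediately, freeing L13 and L7
  proc-D: no waits; runs immediately, freeing L16 and L15
  proc-I: no waits; runs immediately, freeing L2
  proc-C: no waits; runs immediately, freeing L12 and L19
  proc-A: everything it awaited (L14) is free; runs, freeing L18 and L1
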